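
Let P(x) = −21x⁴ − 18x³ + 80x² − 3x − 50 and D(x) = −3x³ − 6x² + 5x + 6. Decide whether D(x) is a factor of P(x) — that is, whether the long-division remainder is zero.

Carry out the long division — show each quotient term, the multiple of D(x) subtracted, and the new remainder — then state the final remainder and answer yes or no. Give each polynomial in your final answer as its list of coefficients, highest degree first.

R = [-3, -5, -2], so D(x) is not a factor of P(x). no

Step 1: lead(−21x⁴ − 18x³ + 80x² − 3x − 50) ÷ lead(D) = −21x⁴ ÷ −3x³ = 7x. Subtract (7x)·D = −21x⁴ − 42x³ + 35x² + 42x. Remainder: 24x³ + 45x² − 45x − 50.
Step 2: lead(24x³ + 45x² − 45x − 50) ÷ lead(D) = 24x³ ÷ −3x³ = −8. Subtract (−8)·D = 24x³ + 48x² − 40x − 48. Remainder: −3x² − 5x − 2.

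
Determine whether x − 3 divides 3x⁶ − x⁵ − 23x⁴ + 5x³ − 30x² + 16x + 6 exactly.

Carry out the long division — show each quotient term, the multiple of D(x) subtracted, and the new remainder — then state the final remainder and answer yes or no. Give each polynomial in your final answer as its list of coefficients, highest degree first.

R = [0], so D(x) is a factor of P(x). yes

Step 1: lead(3x⁶ − x⁵ − 23x⁴ + 5x³ − 30x² + 16x + 6) ÷ lead(D) = 3x⁶ ÷ x = 3x⁵. Subtract (3x⁵)·D = 3x⁶ − 9x⁵. Remainder: 8x⁵ − 23x⁴ + 5x³ − 30x² + 16x + 6.
Step 2: lead(8x⁵ − 23x⁴ + 5x³ − 30x² + 16x + 6) ÷ lead(D) = 8x⁵ ÷ x = 8x⁴. Subtract (8x⁴)·D = 8x⁵ − 24x⁴. Remainder: x⁴ + 5x³ − 30x² + 16x + 6.
Step 3: lead(x⁴ + 5x³ − 30x² + 16x + 6) ÷ lead(D) = x⁴ ÷ x = x³. Subtract (x³)·D = x⁴ − 3x³. Remainder: 8x³ − 30x² + 16x + 6.
Step 4: lead(8x³ − 30x² + 16x + 6) ÷ lead(D) = 8x³ ÷ x = 8x². Subtract (8x²)·D = 8x³ − 24x². Remainder: −6x² + 16x + 6.
Step 5: lead(−6x² + 16x + 6) ÷ lead(D) = −6x² ÷ x = −6x. Subtract (−6x)·D = −6x² + 18x. Remainder: −2x + 6.
Step 6: lead(−2x + 6) ÷ lead(D) = −2x ÷ x = −2. Subtract (−2)·D = −2x + 6. Remainder: 0.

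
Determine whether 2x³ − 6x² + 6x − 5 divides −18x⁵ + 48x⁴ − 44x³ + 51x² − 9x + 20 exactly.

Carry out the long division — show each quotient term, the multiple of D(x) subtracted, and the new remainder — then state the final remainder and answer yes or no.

Step 1: lead(−18x⁵ + 48x⁴ − 44x³ + 51x² − 9x + 20) ÷ lead(D) = −18x⁵ ÷ 2x³ = −9x². Subtract (−9x²)·D = −18x⁵ + 54x⁴ − 54x³ + 45x². Remainder: −6x⁴ + 10x³ + 6x² − 9x + 20.
Step 2: lead(−6x⁴ + 10x³ + 6x² − 9x + 20) ÷ lead(D) = −6x⁴ ÷ 2x³ = −3x. Subtract (−3x)·D = −6x⁴ + 18x³ − 18x² + 15x. Remainder: −8x³ + 24x² − 24x + 20.
Step 3: lead(−8x³ + 24x² − 24x + 20) ÷ lead(D) = −8x³ ÷ 2x³ = −4. Subtract (−4)·D = −8x³ + 24x² − 24x + 20. Remainder: 0.

R(x) = 0, so D(x) is a factor of P(x). yes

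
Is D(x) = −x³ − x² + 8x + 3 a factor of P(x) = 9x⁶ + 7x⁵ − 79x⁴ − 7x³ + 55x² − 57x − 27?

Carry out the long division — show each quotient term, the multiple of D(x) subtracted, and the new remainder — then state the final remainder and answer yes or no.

R(x) = 0, so D(x) is a factor of P(x). yes

Step 1: lead(9x⁶ + 7x⁵ − 79x⁴ − 7x³ + 55x² − 57x − 27) ÷ lead(D) = 9x⁶ ÷ −x³ = −9x³. Subtract (−9x³)·D = 9x⁶ + 9x⁵ − 72x⁴ − 27x³. Remainder: −2x⁵ − 7x⁴ + 20x³ + 55x² − 57x − 27.
Step 2: lead(−2x⁵ − 7x⁴ + 20x³ + 55x² − 57x − 27) ÷ lead(D) = −2x⁵ ÷ −x³ = 2x². Subtract (2x²)·D = −2x⁵ − 2x⁴ + 16x³ + 6x². Remainder: −5x⁴ + 4x³ + 49x² − 57x − 27.
Step 3: lead(−5x⁴ + 4x³ + 49x² − 57x − 27) ÷ lead(D) = −5x⁴ ÷ −x³ = 5x. Subtract (5x)·D = −5x⁴ − 5x³ + 40x² + 15x. Remainder: 9x³ + 9x² − 72x − 27.
Step 4: lead(9x³ + 9x² − 72x − 27) ÷ lead(D) = 9x³ ÷ −x³ = −9. Subtract (−9)·D = 9x³ + 9x² − 72x − 27. Remainder: 0.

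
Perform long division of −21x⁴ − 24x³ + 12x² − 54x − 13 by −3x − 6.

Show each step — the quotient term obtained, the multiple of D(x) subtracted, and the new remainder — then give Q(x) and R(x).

Q(x) = 7x³ − 6x² + 8x + 2; R(x) = −1

Step 1: lead(−21x⁴ − 24x³ + 12x² − 54x − 13) ÷ lead(D) = −21x⁴ ÷ −3x = 7x³. Subtract (7x³)·D = −21x⁴ − 42x³. Remainder: 18x³ + 12x² − 54x − 13.
Step 2: lead(18x³ + 12x² − 54x − 13) ÷ lead(D) = 18x³ ÷ −3x = −6x². Subtract (−6x²)·D = 18x³ + 36x². Remainder: −24x² − 54x − 13.
Step 3: lead(−24x² − 54x − 13) ÷ lead(D) = −24x² ÷ −3x = 8x. Subtract (8x)·D = −24x² − 48x. Remainder: −6x − 13.
Step 4: lead(−6x − 13) ÷ lead(D) = −6x ÷ −3x = 2. Subtract (2)·D = −6x − 12. Remainder: −1.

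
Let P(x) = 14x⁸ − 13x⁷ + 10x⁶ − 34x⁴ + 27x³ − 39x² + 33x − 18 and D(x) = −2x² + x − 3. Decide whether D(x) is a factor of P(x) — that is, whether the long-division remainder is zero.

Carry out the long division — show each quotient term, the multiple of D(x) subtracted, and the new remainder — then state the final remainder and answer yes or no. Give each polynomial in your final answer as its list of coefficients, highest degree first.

R = [0], so D(x) is a factor of P(x). yes

Step 1: lead(14x⁸ − 13x⁷ + 10x⁶ − 34x⁴ + 27x³ − 39x² + 33x − 18) ÷ lead(D) = 14x⁸ ÷ −2x² = −7x⁶. Subtract (−7x⁶)·D = 14x⁸ − 7x⁷ + 21x⁶. Remainder: −6x⁷ − 11x⁶ − 34x⁴ + 27x³ − 39x² + 33x − 18.
Step 2: lead(−6x⁷ − 11x⁶ − 34x⁴ + 27x³ − 39x² + 33x − 18) ÷ lead(D) = −6x⁷ ÷ −2x² = 3x⁵. Subtract (3x⁵)·D = −6x⁷ + 3x⁶ − 9x⁵. Remainder: −14x⁶ + 9x⁵ − 34x⁴ + 27x³ − 39x² + 33x − 18.
Step 3: lead(−14x⁶ + 9x⁵ − 34x⁴ + 27x³ − 39x² + 33x − 18) ÷ lead(D) = −14x⁶ ÷ −2x² = 7x⁴. Subtract (7x⁴)·D = −14x⁶ + 7x⁵ − 21x⁴. Remainder: 2x⁵ − 13x⁴ + 27x³ − 39x² + 33x − 18.
Step 4: lead(2x⁵ − 13x⁴ + 27x³ − 39x² + 33x − 18) ÷ lead(D) = 2x⁵ ÷ −2x² = −x³. Subtract (−x³)·D = 2x⁵ − x⁴ + 3x³. Remainder: −12x⁴ + 24x³ − 39x² + 33x − 18.
Step 5: lead(−12x⁴ + 24x³ − 39x² + 33x − 18) ÷ lead(D) = −12x⁴ ÷ −2x² = 6x². Subtract (6x²)·D = −12x⁴ + 6x³ − 18x². Remainder: 18x³ − 21x² + 33x − 18.
Step 6: lead(18x³ − 21x² + 33x − 18) ÷ lead(D) = 18x³ ÷ −2x² = −9x. Subtract (−9x)·D = 18x³ − 9x² + 27x. Remainder: −12x² + 6x − 18.
Step 7: lead(−12x² + 6x − 18) ÷ lead(D) = −12x² ÷ −2x² = 6. Subtract (6)·D = −12x² + 6x − 18. Remainder: 0.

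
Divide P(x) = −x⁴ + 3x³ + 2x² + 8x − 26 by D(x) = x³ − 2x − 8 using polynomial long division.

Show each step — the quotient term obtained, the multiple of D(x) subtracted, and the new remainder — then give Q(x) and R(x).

Q(x) = −x + 3; R(x) = 6x − 2

Step 1: lead(−x⁴ + 3x³ + 2x² + 8x − 26) ÷ lead(D) = −x⁴ ÷ x³ = −x. Subtract (−x)·D = −x⁴ + 2x² + 8x. Remainder: 3x³ − 26.
Step 2: lead(3x³ − 26) ÷ lead(D) = 3x³ ÷ x³ = 3. Subtract (3)·D = 3x³ − 6x − 24. Remainder: 6x − 2.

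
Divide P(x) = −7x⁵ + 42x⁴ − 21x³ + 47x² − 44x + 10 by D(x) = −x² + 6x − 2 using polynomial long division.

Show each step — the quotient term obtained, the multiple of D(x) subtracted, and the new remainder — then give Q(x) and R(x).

Step 1: lead(−7x⁵ + 42x⁴ − 21x³ + 47x² − 44x + 10) ÷ lead(D) = −7x⁵ ÷ −x² = 7x³. Subtract (7x³)·D = −7x⁵ + 42x⁴ − 14x³. Remainder: −7x³ + 47x² − 44x + 10.
Step 2: lead(−7x³ + 47x² − 44x + 10) ÷ lead(D) = −7x³ ÷ −x² = 7x. Subtract (7x)·D = −7x³ + 42x² − 14x. Remainder: 5x² − 30x + 10.
Step 3: lead(5x² − 30x + 10) ÷ lead(D) = 5x² ÷ −x² = −5. Subtract (−5)·D = 5x² − 30x + 10. Remainder: 0.

Q(x) = 7x³ + 7x − 5; R(x) = 0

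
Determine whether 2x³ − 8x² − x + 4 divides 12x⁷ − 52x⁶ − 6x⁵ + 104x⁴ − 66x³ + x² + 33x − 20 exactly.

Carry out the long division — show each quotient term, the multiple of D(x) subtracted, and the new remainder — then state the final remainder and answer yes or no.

R(x) = 0, so D(x) is a factor of P(x). yes

Step 1: lead(12x⁷ − 52x⁶ − 6x⁵ + 104x⁴ − 66x³ + x² + 33x − 20) ÷ lead(D) = 12x⁷ ÷ 2x³ = 6x⁴. Subtract (6x⁴)·D = 12x⁷ − 48x⁶ − 6x⁵ + 24x⁴. Remainder: −4x⁶ + 80x⁴ − 66x³ + x² + 33x − 20.
Step 2: lead(−4x⁶ + 80x⁴ − 66x³ + x² + 33x − 20) ÷ lead(D) = −4x⁶ ÷ 2x³ = −2x³. Subtract (−2x³)·D = −4x⁶ + 16x⁵ + 2x⁴ − 8x³. Remainder: −16x⁵ + 78x⁴ − 58x³ + x² + 33x − 20.
Step 3: lead(−16x⁵ + 78x⁴ − 58x³ + x² + 33x − 20) ÷ lead(D) = −16x⁵ ÷ 2x³ = −8x². Subtract (−8x²)·D = −16x⁵ + 64x⁴ + 8x³ − 32x². Remainder: 14x⁴ − 66x³ + 33x² + 33x − 20.
Step 4: lead(14x⁴ − 66x³ + 33x² + 33x − 20) ÷ lead(D) = 14x⁴ ÷ 2x³ = 7x. Subtract (7x)·D = 14x⁴ − 56x³ − 7x² + 28x. Remainder: −10x³ + 40x² + 5x − 20.
Step 5: lead(−10x³ + 40x² + 5x − 20) ÷ lead(D) = −10x³ ÷ 2x³ = −5. Subtract (−5)·D = −10x³ + 40x² + 5x − 20. Remainder: 0.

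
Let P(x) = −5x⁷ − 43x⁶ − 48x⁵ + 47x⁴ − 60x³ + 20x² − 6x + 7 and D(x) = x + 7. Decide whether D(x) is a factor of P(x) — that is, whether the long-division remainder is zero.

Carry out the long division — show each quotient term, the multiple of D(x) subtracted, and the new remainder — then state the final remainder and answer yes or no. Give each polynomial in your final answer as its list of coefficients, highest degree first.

Step 1: lead(−5x⁷ − 43x⁶ − 48x⁵ + 47x⁴ − 60x³ + 20x² − 6x + 7) ÷ lead(D) = −5x⁷ ÷ x = −5x⁶. Subtract (−5x⁶)·D = −5x⁷ − 35x⁶. Remainder: −8x⁶ − 48x⁵ + 47x⁴ − 60x³ + 20x² − 6x + 7.
Step 2: lead(−8x⁶ − 48x⁵ + 47x⁴ − 60x³ + 20x² − 6x + 7) ÷ lead(D) = −8x⁶ ÷ x = −8x⁵. Subtract (−8x⁵)·D = −8x⁶ − 56x⁵. Remainder: 8x⁵ + 47x⁴ − 60x³ + 20x² − 6x + 7.
Step 3: lead(8x⁵ + 47x⁴ − 60x³ + 20x² − 6x + 7) ÷ lead(D) = 8x⁵ ÷ x = 8x⁴. Subtract (8x⁴)·D = 8x⁵ + 56x⁴. Remainder: −9x⁴ − 60x³ + 20x² − 6x + 7.
Step 4: lead(−9x⁴ − 60x³ + 20x² − 6x + 7) ÷ lead(D) = −9x⁴ ÷ x = −9x³. Subtract (−9x³)·D = −9x⁴ − 63x³. Remainder: 3x³ + 20x² − 6x + 7.
Step 5: lead(3x³ + 20x² − 6x + 7) ÷ lead(D) = 3x³ ÷ x = 3x². Subtract (3x²)·D = 3x³ + 21x². Remainder: −x² − 6x + 7.
Step 6: lead(−x² − 6x + 7) ÷ lead(D) = −x² ÷ x = −x. Subtract (−x)·D = −x² − 7x. Remainder: x + 7.
Step 7: lead(x + 7) ÷ lead(D) = x ÷ x = 1. Subtract (1)·D = x + 7. Remainder: 0.

R = [0], so D(x) is a factor of P(x). yes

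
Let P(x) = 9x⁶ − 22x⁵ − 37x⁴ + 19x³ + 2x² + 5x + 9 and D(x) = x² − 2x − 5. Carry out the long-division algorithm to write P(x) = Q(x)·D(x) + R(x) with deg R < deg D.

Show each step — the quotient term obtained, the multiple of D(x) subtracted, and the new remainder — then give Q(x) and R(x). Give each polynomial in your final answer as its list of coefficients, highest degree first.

Q = [9, -4, 0, -1, 0]; R = [9]

Step 1: lead(9x⁶ − 22x⁵ − 37x⁴ + 19x³ + 2x² + 5x + 9) ÷ lead(D) = 9x⁶ ÷ x² = 9x⁴. Subtract (9x⁴)·D = 9x⁶ − 18x⁵ − 45x⁴. Remainder: −4x⁵ + 8x⁴ + 19x³ + 2x² + 5x + 9.
Step 2: lead(−4x⁵ + 8x⁴ + 19x³ + 2x² + 5x + 9) ÷ lead(D) = −4x⁵ ÷ x² = −4x³. Subtract (−4x³)·D = −4x⁵ + 8x⁴ + 20x³. Remainder: −x³ + 2x² + 5x + 9.
Step 3: lead(−x³ + 2x² + 5x + 9) ÷ lead(D) = −x³ ÷ x² = −x. Subtract (−x)·D = −x³ + 2x² + 5x. Remainder: 9.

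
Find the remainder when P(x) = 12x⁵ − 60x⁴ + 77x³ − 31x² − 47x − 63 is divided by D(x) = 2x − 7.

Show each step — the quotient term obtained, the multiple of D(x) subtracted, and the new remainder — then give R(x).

Step 1: lead(12x⁵ − 60x⁴ + 77x³ − 31x² − 47x − 63) ÷ lead(D) = 12x⁵ ÷ 2x = 6x⁴. Subtract (6x⁴)·D = 12x⁵ − 42x⁴. Remainder: −18x⁴ + 77x³ − 31x² − 47x − 63.
Step 2: lead(−18x⁴ + 77x³ − 31x² − 47x − 63) ÷ lead(D) = −18x⁴ ÷ 2x = −9x³. Subtract (−9x³)·D = −18x⁴ + 63x³. Remainder: 14x³ − 31x² − 47x − 63.
Step 3: lead(14x³ − 31x² − 47x − 63) ÷ lead(D) = 14x³ ÷ 2x = 7x². Subtract (7x²)·D = 14x³ − 49x². Remainder: 18x² − 47x − 63.
Step 4: lead(18x² − 47x − 63) ÷ lead(D) = 18x² ÷ 2x = 9x. Subtract (9x)·D = 18x² − 63x. Remainder: 16x − 63.
Step 5: lead(16x − 63) ÷ lead(D) = 16x ÷ 2x = 8. Subtract (8)·D = 16x − 56. Remainder: −7.

R(x) = −7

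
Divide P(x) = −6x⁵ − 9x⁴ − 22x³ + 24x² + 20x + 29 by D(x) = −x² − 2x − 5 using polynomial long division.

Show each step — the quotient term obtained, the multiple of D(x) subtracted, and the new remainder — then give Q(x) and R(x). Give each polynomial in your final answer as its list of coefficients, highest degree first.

Q = [6, -3, -2, -5]; R = [4]

Step 1: lead(−6x⁵ − 9x⁴ − 22x³ + 24x² + 20x + 29) ÷ lead(D) = −6x⁵ ÷ −x² = 6x³. Subtract (6x³)·D = −6x⁵ − 12x⁴ − 30x³. Remainder: 3x⁴ + 8x³ + 24x² + 20x + 29.
Step 2: lead(3x⁴ + 8x³ + 24x² + 20x + 29) ÷ lead(D) = 3x⁴ ÷ −x² = −3x². Subtract (−3x²)·D = 3x⁴ + 6x³ + 15x². Remainder: 2x³ + 9x² + 20x + 29.
Step 3: lead(2x³ + 9x² + 20x + 29) ÷ lead(D) = 2x³ ÷ −x² = −2x. Subtract (−2x)·D = 2x³ + 4x² + 10x. Remainder: 5x² + 10x + 29.
Step 4: lead(5x² + 10x + 29) ÷ lead(D) = 5x² ÷ −x² = −5. Subtract (−5)·D = 5x² + 10x + 25. Remainder: 4.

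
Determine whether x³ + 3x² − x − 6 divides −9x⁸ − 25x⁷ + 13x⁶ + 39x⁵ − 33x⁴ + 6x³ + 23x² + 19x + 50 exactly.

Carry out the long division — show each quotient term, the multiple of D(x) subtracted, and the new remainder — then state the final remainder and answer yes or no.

Step 1: lead(−9x⁸ − 25x⁷ + 13x⁶ + 39x⁵ − 33x⁴ + 6x³ + 23x² + 19x + 50) ÷ lead(D) = −9x⁸ ÷ x³ = −9x⁵. Subtract (−9x⁵)·D = −9x⁸ − 27x⁷ + 9x⁶ + 54x⁵. Remainder: 2x⁷ + 4x⁶ − 15x⁵ − 33x⁴ + 6x³ + 23x² + 19x + 50.
Step 2: lead(2x⁷ + 4x⁶ − 15x⁵ − 33x⁴ + 6x³ + 23x² + 19x + 50) ÷ lead(D) = 2x⁷ ÷ x³ = 2x⁴. Subtract (2x⁴)·D = 2x⁷ + 6x⁶ − 2x⁵ − 12x⁴. Remainder: −2x⁶ − 13x⁵ − 21x⁴ + 6x³ + 23x² + 19x + 50.
Step 3: lead(−2x⁶ − 13x⁵ − 21x⁴ + 6x³ + 23x² + 19x + 50) ÷ lead(D) = −2x⁶ ÷ x³ = −2x³. Subtract (−2x³)·D = −2x⁶ − 6x⁵ + 2x⁴ + 12x³. Remainder: −7x⁵ − 23x⁴ − 6x³ + 23x² + 19x + 50.
Step 4: lead(−7x⁵ − 23x⁴ − 6x³ + 23x² + 19x + 50) ÷ lead(D) = −7x⁵ ÷ x³ = −7x². Subtract (−7x²)·D = −7x⁵ − 21x⁴ + 7x³ + 42x². Remainder: −2x⁴ − 13x³ − 19x² + 19x + 50.
Step 5: lead(−2x⁴ − 13x³ − 19x² + 19x + 50) ÷ lead(D) = −2x⁴ ÷ x³ = −2x. Subtract (−2x)·D = −2x⁴ − 6x³ + 2x² + 12x. Remainder: −7x³ − 21x² + 7x + 50.
Step 6: lead(−7x³ − 21x² + 7x + 50) ÷ lead(D) = −7x³ ÷ x³ = −7. Subtract (−7)·D = −7x³ − 21x² + 7x + 42. Remainder: 8.

R(x) = 8, so D(x) is not a factor of P(x). no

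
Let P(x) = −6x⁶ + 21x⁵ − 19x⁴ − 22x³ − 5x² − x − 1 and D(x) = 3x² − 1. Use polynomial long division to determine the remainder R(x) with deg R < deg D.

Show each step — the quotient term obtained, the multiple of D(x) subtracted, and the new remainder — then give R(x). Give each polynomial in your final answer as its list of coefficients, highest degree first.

Step 1: lead(−6x⁶ + 21x⁵ − 19x⁴ − 22x³ − 5x² − x − 1) ÷ lead(D) = −6x⁶ ÷ 3x² = −2x⁴. Subtract (−2x⁴)·D = −6x⁶ + 2x⁴. Remainder: 21x⁵ − 21x⁴ − 22x³ − 5x² − x − 1.
Step 2: lead(21x⁵ − 21x⁴ − 22x³ − 5x² − x − 1) ÷ lead(D) = 21x⁵ ÷ 3x² = 7x³. Subtract (7x³)·D = 21x⁵ − 7x³. Remainder: −21x⁴ − 15x³ − 5x² − x − 1.
Step 3: lead(−21x⁴ − 15x³ − 5x² − x − 1) ÷ lead(D) = −21x⁴ ÷ 3x² = −7x². Subtract (−7x²)·D = −21x⁴ + 7x². Remainder: −15x³ − 12x² − x − 1.
Step 4: lead(−15x³ − 12x² − x − 1) ÷ lead(D) = −15x³ ÷ 3x² = −5x. Subtract (−5x)·D = −15x³ + 5x. Remainder: −12x² − 6x − 1.
Step 5: lead(−12x² − 6x − 1) ÷ lead(D) = −12x² ÷ 3x² = −4. Subtract (−4)·D = −12x² + 4. Remainder: −6x − 5.

R = [-6, -5]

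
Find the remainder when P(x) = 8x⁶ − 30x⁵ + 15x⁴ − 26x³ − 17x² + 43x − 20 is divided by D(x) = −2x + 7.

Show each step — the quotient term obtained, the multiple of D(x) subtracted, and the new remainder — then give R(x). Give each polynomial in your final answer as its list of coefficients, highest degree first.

Step 1: lead(8x⁶ − 30x⁵ + 15x⁴ − 26x³ − 17x² + 43x − 20) ÷ lead(D) = 8x⁶ ÷ −2x = −4x⁵. Subtract (−4x⁵)·D = 8x⁶ − 28x⁵. Remainder: −2x⁵ + 15x⁴ − 26x³ − 17x² + 43x − 20.
Step 2: lead(−2x⁵ + 15x⁴ − 26x³ − 17x² + 43x − 20) ÷ lead(D) = −2x⁵ ÷ −2x = x⁴. Subtract (x⁴)·D = −2x⁵ + 7x⁴. Remainder: 8x⁴ − 26x³ − 17x² + 43x − 20.
Step 3: lead(8x⁴ − 26x³ − 17x² + 43x − 20) ÷ lead(D) = 8x⁴ ÷ −2x = −4x³. Subtract (−4x³)·D = 8x⁴ − 28x³. Remainder: 2x³ − 17x² + 43x − 20.
Step 4: lead(2x³ − 17x² + 43x − 20) ÷ lead(D) = 2x³ ÷ −2x = −x². Subtract (−x²)·D = 2x³ − 7x². Remainder: −10x² + 43x − 20.
Step 5: lead(−10x² + 43x − 20) ÷ lead(D) = −10x² ÷ −2x = 5x. Subtract (5x)·D = −10x² + 35x. Remainder: 8x − 20.
Step 6: lead(8x − 20) ÷ lead(D) = 8x ÷ −2x = −4. Subtract (−4)·D = 8x − 28. Remainder: 8.

R = [8]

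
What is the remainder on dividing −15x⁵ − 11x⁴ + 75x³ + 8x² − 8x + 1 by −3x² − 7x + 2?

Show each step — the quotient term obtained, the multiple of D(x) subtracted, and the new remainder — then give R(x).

R(x) = −9x + 3

Step 1: lead(−15x⁵ − 11x⁴ + 75x³ + 8x² − 8x + 1) ÷ lead(D) = −15x⁵ ÷ −3x² = 5x³. Subtract (5x³)·D = −15x⁵ − 35x⁴ + 10x³. Remainder: 24x⁴ + 65x³ + 8x² − 8x + 1.
Step 2: lead(24x⁴ + 65x³ + 8x² − 8x + 1) ÷ lead(D) = 24x⁴ ÷ −3x² = −8x². Subtract (−8x²)·D = 24x⁴ + 56x³ − 16x². Remainder: 9x³ + 24x² − 8x + 1.
Step 3: lead(9x³ + 24x² − 8x + 1) ÷ lead(D) = 9x³ ÷ −3x² = −3x. Subtract (−3x)·D = 9x³ + 21x² − 6x. Remainder: 3x² − 2x + 1.
Step 4: lead(3x² − 2x + 1) ÷ lead(D) = 3x² ÷ −3x² = −1. Subtract (−1)·D = 3x² + 7x − 2. Remainder: −9x + 3.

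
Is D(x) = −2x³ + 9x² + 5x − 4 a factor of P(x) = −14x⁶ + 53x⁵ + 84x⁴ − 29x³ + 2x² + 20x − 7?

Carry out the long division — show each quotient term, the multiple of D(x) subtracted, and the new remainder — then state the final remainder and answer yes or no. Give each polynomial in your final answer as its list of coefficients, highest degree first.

R = [-4, -8, 9], so D(x) is not a factor of P(x). no

Step 1: lead(−14x⁶ + 53x⁵ + 84x⁴ − 29x³ + 2x² + 20x − 7) ÷ lead(D) = −14x⁶ ÷ −2x³ = 7x³. Subtract (7x³)·D = −14x⁶ + 63x⁵ + 35x⁴ − 28x³. Remainder: −10x⁵ + 49x⁴ − x³ + 2x² + 20x − 7.
Step 2: lead(−10x⁵ + 49x⁴ − x³ + 2x² + 20x − 7) ÷ lead(D) = −10x⁵ ÷ −2x³ = 5x². Subtract (5x²)·D = −10x⁵ + 45x⁴ + 25x³ − 20x². Remainder: 4x⁴ − 26x³ + 22x² + 20x − 7.
Step 3: lead(4x⁴ − 26x³ + 22x² + 20x − 7) ÷ lead(D) = 4x⁴ ÷ −2x³ = −2x. Subtract (−2x)·D = 4x⁴ − 18x³ − 10x² + 8x. Remainder: −8x³ + 32x² + 12x − 7.
Step 4: lead(−8x³ + 32x² + 12x − 7) ÷ lead(D) = −8x³ ÷ −2x³ = 4. Subtract (4)·D = −8x³ + 36x² + 20x − 16. Remainder: −4x² − 8x + 9.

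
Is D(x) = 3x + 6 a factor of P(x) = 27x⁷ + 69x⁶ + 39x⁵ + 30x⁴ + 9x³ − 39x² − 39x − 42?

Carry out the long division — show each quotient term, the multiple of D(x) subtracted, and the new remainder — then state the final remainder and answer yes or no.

Step 1: lead(27x⁷ + 69x⁶ + 39x⁵ + 30x⁴ + 9x³ − 39x² − 39x − 42) ÷ lead(D) = 27x⁷ ÷ 3x = 9x⁶. Subtract (9x⁶)·D = 27x⁷ + 54x⁶. Remainder: 15x⁶ + 39x⁵ + 30x⁴ + 9x³ − 39x² − 39x − 42.
Step 2: lead(15x⁶ + 39x⁵ + 30x⁴ + 9x³ − 39x² − 39x − 42) ÷ lead(D) = 15x⁶ ÷ 3x = 5x⁵. Subtract (5x⁵)·D = 15x⁶ + 30x⁵. Remainder: 9x⁵ + 30x⁴ + 9x³ − 39x² − 39x − 42.
Step 3: lead(9x⁵ + 30x⁴ + 9x³ − 39x² − 39x − 42) ÷ lead(D) = 9x⁵ ÷ 3x = 3x⁴. Subtract (3x⁴)·D = 9x⁵ + 18x⁴. Remainder: 12x⁴ + 9x³ − 39x² − 39x − 42.
Step 4: lead(12x⁴ + 9x³ − 39x² − 39x − 42) ÷ lead(D) = 12x⁴ ÷ 3x = 4x³. Subtract (4x³)·D = 12x⁴ + 24x³. Remainder: −15x³ − 39x² − 39x − 42.
Step 5: lead(−15x³ − 39x² − 39x − 42) ÷ lead(D) = −15x³ ÷ 3x = −5x². Subtract (−5x²)·D = −15x³ − 30x². Remainder: −9x² − 39x − 42.
Step 6: lead(−9x² − 39x − 42) ÷ lead(D) = −9x² ÷ 3x = −3x. Subtract (−3x)·D = −9x² − 18x. Remainder: −21x − 42.
Step 7: lead(−21x − 42) ÷ lead(D) = −21x ÷ 3x = −7. Subtract (−7)·D = −21x − 42. Remainder: 0.

R(x) = 0, so D(x) is a factor of P(x). yes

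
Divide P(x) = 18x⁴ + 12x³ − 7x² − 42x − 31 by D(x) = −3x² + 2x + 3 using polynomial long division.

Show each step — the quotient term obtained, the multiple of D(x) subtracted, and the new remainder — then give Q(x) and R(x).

Q(x) = −6x² − 8x − 9; R(x) = −4

Step 1: lead(18x⁴ + 12x³ − 7x² − 42x − 31) ÷ lead(D) = 18x⁴ ÷ −3x² = −6x². Subtract (−6x²)·D = 18x⁴ − 12x³ − 18x². Remainder: 24x³ + 11x² − 42x − 31.
Step 2: lead(24x³ + 11x² − 42x − 31) ÷ lead(D) = 24x³ ÷ −3x² = −8x. Subtract (−8x)·D = 24x³ − 16x² − 24x. Remainder: 27x² − 18x − 31.
Step 3: lead(27x² − 18x − 31) ÷ lead(D) = 27x² ÷ −3x² = −9. Subtract (−9)·D = 27x² − 18x − 27. Remainder: −4.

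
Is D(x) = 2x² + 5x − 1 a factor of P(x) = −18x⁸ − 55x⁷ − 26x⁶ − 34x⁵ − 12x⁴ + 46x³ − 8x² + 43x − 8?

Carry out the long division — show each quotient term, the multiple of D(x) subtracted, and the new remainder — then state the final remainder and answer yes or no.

R(x) = 0, so D(x) is a factor of P(x). yes

Step 1: lead(−18x⁸ − 55x⁷ − 26x⁶ − 34x⁵ − 12x⁴ + 46x³ − 8x² + 43x − 8) ÷ lead(D) = −18x⁸ ÷ 2x² = −9x⁶. Subtract (−9x⁶)·D = −18x⁸ − 45x⁷ + 9x⁶. Remainder: −10x⁷ − 35x⁶ − 34x⁵ − 12x⁴ + 46x³ − 8x² + 43x − 8.
Step 2: lead(−10x⁷ − 35x⁶ − 34x⁵ − 12x⁴ + 46x³ − 8x² + 43x − 8) ÷ lead(D) = −10x⁷ ÷ 2x² = −5x⁵. Subtract (−5x⁵)·D = −10x⁷ − 25x⁶ + 5x⁵. Remainder: −10x⁶ − 39x⁵ − 12x⁴ + 46x³ − 8x² + 43x − 8.
Step 3: lead(−10x⁶ − 39x⁵ − 12x⁴ + 46x³ − 8x² + 43x − 8) ÷ lead(D) = −10x⁶ ÷ 2x² = −5x⁴. Subtract (−5x⁴)·D = −10x⁶ − 25x⁵ + 5x⁴. Remainder: −14x⁵ − 17x⁴ + 46x³ − 8x² + 43x − 8.
Step 4: lead(−14x⁵ − 17x⁴ + 46x³ − 8x² + 43x − 8) ÷ lead(D) = −14x⁵ ÷ 2x² = −7x³. Subtract (−7x³)·D = −14x⁵ − 35x⁴ + 7x³. Remainder: 18x⁴ + 39x³ − 8x² + 43x − 8.
Step 5: lead(18x⁴ + 39x³ − 8x² + 43x − 8) ÷ lead(D) = 18x⁴ ÷ 2x² = 9x². Subtract (9x²)·D = 18x⁴ + 45x³ − 9x². Remainder: −6x³ + x² + 43x − 8.
Step 6: lead(−6x³ + x² + 43x − 8) ÷ lead(D) = −6x³ ÷ 2x² = −3x. Subtract (−3x)·D = −6x³ − 15x² + 3x. Remainder: 16x² + 40x − 8.
Step 7: lead(16x² + 40x − 8) ÷ lead(D) = 16x² ÷ 2x² = 8. Subtract (8)·D = 16x² + 40x − 8. Remainder: 0.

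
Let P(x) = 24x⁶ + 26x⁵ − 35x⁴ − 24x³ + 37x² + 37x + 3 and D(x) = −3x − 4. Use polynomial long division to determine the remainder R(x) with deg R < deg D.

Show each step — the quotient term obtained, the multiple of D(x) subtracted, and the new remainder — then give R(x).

Step 1: lead(24x⁶ + 26x⁵ − 35x⁴ − 24x³ + 37x² + 37x + 3) ÷ lead(D) = 24x⁶ ÷ −3x = −8x⁵. Subtract (−8x⁵)·D = 24x⁶ + 32x⁵. Remainder: −6x⁵ − 35x⁴ − 24x³ + 37x² + 37x + 3.
Step 2: lead(−6x⁵ − 35x⁴ − 24x³ + 37x² + 37x + 3) ÷ lead(D) = −6x⁵ ÷ −3x = 2x⁴. Subtract (2x⁴)·D = −6x⁵ − 8x⁴. Remainder: −27x⁴ − 24x³ + 37x² + 37x + 3.
Step 3: lead(−27x⁴ − 24x³ + 37x² + 37x + 3) ÷ lead(D) = −27x⁴ ÷ −3x = 9x³. Subtract (9x³)·D = −27x⁴ − 36x³. Remainder: 12x³ + 37x² + 37x + 3.
Step 4: lead(12x³ + 37x² + 37x + 3) ÷ lead(D) = 12x³ ÷ −3x = −4x². Subtract (−4x²)·D = 12x³ + 16x². Remainder: 21x² + 37x + 3.
Step 5: lead(21x² + 37x + 3) ÷ lead(D) = 21x² ÷ −3x = −7x. Subtract (−7x)·D = 21x² + 28x. Remainder: 9x + 3.
Step 6: lead(9x + 3) ÷ lead(D) = 9x ÷ −3x = −3. Subtract (−3)·D = 9x + 12. Remainder: −9.

R(x) = −9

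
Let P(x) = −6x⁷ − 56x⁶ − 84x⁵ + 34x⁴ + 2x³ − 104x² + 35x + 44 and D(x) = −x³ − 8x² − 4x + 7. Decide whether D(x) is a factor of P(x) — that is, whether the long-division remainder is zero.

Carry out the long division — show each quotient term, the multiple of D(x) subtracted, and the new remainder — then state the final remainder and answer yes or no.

Step 1: lead(−6x⁷ − 56x⁶ − 84x⁵ + 34x⁴ + 2x³ − 104x² + 35x + 44) ÷ lead(D) = −6x⁷ ÷ −x³ = 6x⁴. Subtract (6x⁴)·D = −6x⁷ − 48x⁶ − 24x⁵ + 42x⁴. Remainder: −8x⁶ − 60x⁵ − 8x⁴ + 2x³ − 104x² + 35x + 44.
Step 2: lead(−8x⁶ − 60x⁵ − 8x⁴ + 2x³ − 104x² + 35x + 44) ÷ lead(D) = −8x⁶ ÷ −x³ = 8x³. Subtract (8x³)·D = −8x⁶ − 64x⁵ − 32x⁴ + 56x³. Remainder: 4x⁵ + 24x⁴ − 54x³ − 104x² + 35x + 44.
Step 3: lead(4x⁵ + 24x⁴ − 54x³ − 104x² + 35x + 44) ÷ lead(D) = 4x⁵ ÷ −x³ = −4x². Subtract (−4x²)·D = 4x⁵ + 32x⁴ + 16x³ − 28x². Remainder: −8x⁴ − 70x³ − 76x² + 35x + 44.
Step 4: lead(−8x⁴ − 70x³ − 76x² + 35x + 44) ÷ lead(D) = −8x⁴ ÷ −x³ = 8x. Subtract (8x)·D = −8x⁴ − 64x³ − 32x² + 56x. Remainder: −6x³ − 44x² − 21x + 44.
Step 5: lead(−6x³ − 44x² − 21x + 44) ÷ lead(D) = −6x³ ÷ −x³ = 6. Subtract (6)·D = −6x³ − 48x² − 24x + 42. Remainder: 4x² + 3x + 2.

R(x) = 4x² + 3x + 2, so D(x) is not a factor of P(x). no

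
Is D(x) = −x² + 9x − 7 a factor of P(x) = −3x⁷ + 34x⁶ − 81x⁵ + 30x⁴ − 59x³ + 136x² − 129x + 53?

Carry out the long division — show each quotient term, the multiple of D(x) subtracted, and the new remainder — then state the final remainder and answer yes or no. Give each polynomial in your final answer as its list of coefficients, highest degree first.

Step 1: lead(−3x⁷ + 34x⁶ − 81x⁵ + 30x⁴ − 59x³ + 136x² − 129x + 53) ÷ lead(D) = −3x⁷ ÷ −x² = 3x⁵. Subtract (3x⁵)·D = −3x⁷ + 27x⁶ − 21x⁵. Remainder: 7x⁶ − 60x⁵ + 30x⁴ − 59x³ + 136x² − 129x + 53.
Step 2: lead(7x⁶ − 60x⁵ + 30x⁴ − 59x³ + 136x² − 129x + 53) ÷ lead(D) = 7x⁶ ÷ −x² = −7x⁴. Subtract (−7x⁴)·D = 7x⁶ − 63x⁵ + 49x⁴. Remainder: 3x⁵ − 19x⁴ − 59x³ + 136x² − 129x + 53.
Step 3: lead(3x⁵ − 19x⁴ − 59x³ + 136x² − 129x + 53) ÷ lead(D) = 3x⁵ ÷ −x² = −3x³. Subtract (−3x³)·D = 3x⁵ − 27x⁴ + 21x³. Remainder: 8x⁴ − 80x³ + 136x² − 129x + 53.
Step 4: lead(8x⁴ − 80x³ + 136x² − 129x + 53) ÷ lead(D) = 8x⁴ ÷ −x² = −8x². Subtract (−8x²)·D = 8x⁴ − 72x³ + 56x². Remainder: −8x³ + 80x² − 129x + 53.
Step 5: lead(−8x³ + 80x² − 129x + 53) ÷ lead(D) = −8x³ ÷ −x² = 8x. Subtract (8x)·D = −8x³ + 72x² − 56x. Remainder: 8x² − 73x + 53.
Step 6: lead(8x² − 73x + 53) ÷ lead(D) = 8x² ÷ −x² = −8. Subtract (−8)·D = 8x² − 72x + 56. Remainder: −x − 3.

R = [-1, -3], so D(x) is not a factor of P(x). no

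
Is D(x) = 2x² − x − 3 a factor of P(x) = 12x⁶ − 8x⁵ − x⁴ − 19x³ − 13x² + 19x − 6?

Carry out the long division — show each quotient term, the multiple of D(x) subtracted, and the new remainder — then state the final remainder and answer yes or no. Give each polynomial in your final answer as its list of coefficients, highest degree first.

R = [0], so D(x) is a factor of P(x). yes

Step 1: lead(12x⁶ − 8x⁵ − x⁴ − 19x³ − 13x² + 19x − 6) ÷ lead(D) = 12x⁶ ÷ 2x² = 6x⁴. Subtract (6x⁴)·D = 12x⁶ − 6x⁵ − 18x⁴. Remainder: −2x⁵ + 17x⁴ − 19x³ − 13x² + 19x − 6.
Step 2: lead(−2x⁵ + 17x⁴ − 19x³ − 13x² + 19x − 6) ÷ lead(D) = −2x⁵ ÷ 2x² = −x³. Subtract (−x³)·D = −2x⁵ + x⁴ + 3x³. Remainder: 16x⁴ − 22x³ − 13x² + 19x − 6.
Step 3: lead(16x⁴ − 22x³ − 13x² + 19x − 6) ÷ lead(D) = 16x⁴ ÷ 2x² = 8x². Subtract (8x²)·D = 16x⁴ − 8x³ − 24x². Remainder: −14x³ + 11x² + 19x − 6.
Step 4: lead(−14x³ + 11x² + 19x − 6) ÷ lead(D) = −14x³ ÷ 2x² = −7x. Subtract (−7x)·D = −14x³ + 7x² + 21x. Remainder: 4x² − 2x − 6.
Step 5: lead(4x² − 2x − 6) ÷ lead(D) = 4x² ÷ 2x² = 2. Subtract (2)·D = 4x² − 2x − 6. Remainder: 0.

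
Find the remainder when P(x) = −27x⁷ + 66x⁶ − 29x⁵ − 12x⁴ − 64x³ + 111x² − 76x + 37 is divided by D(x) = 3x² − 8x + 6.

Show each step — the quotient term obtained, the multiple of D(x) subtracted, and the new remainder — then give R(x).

R(x) = 7

Step 1: lead(−27x⁷ + 66x⁶ − 29x⁵ − 12x⁴ − 64x³ + 111x² − 76x + 37) ÷ lead(D) = −27x⁷ ÷ 3x² = −9x⁵. Subtract (−9x⁵)·D = −27x⁷ + 72x⁶ − 54x⁵. Remainder: −6x⁶ + 25x⁵ − 12x⁴ − 64x³ + 111x² − 76x + 37.
Step 2: lead(−6x⁶ + 25x⁵ − 12x⁴ − 64x³ + 111x² − 76x + 37) ÷ lead(D) = −6x⁶ ÷ 3x² = −2x⁴. Subtract (−2x⁴)·D = −6x⁶ + 16x⁵ − 12x⁴. Remainder: 9x⁵ − 64x³ + 111x² − 76x + 37.
Step 3: lead(9x⁵ − 64x³ + 111x² − 76x + 37) ÷ lead(D) = 9x⁵ ÷ 3x² = 3x³. Subtract (3x³)·D = 9x⁵ − 24x⁴ + 18x³. Remainder: 24x⁴ − 82x³ + 111x² − 76x + 37.
Step 4: lead(24x⁴ − 82x³ + 111x² − 76x + 37) ÷ lead(D) = 24x⁴ ÷ 3x² = 8x². Subtract (8x²)·D = 24x⁴ − 64x³ + 48x². Remainder: −18x³ + 63x² − 76x + 37.
Step 5: lead(−18x³ + 63x² − 76x + 37) ÷ lead(D) = −18x³ ÷ 3x² = −6x. Subtract (−6x)·D = −18x³ + 48x² − 36x. Remainder: 15x² − 40x + 37.
Step 6: lead(15x² − 40x + 37) ÷ lead(D) = 15x² ÷ 3x² = 5. Subtract (5)·D = 15x² − 40x + 30. Remainder: 7.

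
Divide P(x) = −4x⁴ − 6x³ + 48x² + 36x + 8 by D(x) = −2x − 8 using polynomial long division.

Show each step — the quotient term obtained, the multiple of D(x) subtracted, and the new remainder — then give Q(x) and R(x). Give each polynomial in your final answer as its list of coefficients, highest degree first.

Q = [2, -5, -4, -2]; R = [-8]

Step 1: lead(−4x⁴ − 6x³ + 48x² + 36x + 8) ÷ lead(D) = −4x⁴ ÷ −2x = 2x³. Subtract (2x³)·D = −4x⁴ − 16x³. Remainder: 10x³ + 48x² + 36x + 8.
Step 2: lead(10x³ + 48x² + 36x + 8) ÷ lead(D) = 10x³ ÷ −2x = −5x². Subtract (−5x²)·D = 10x³ + 40x². Remainder: 8x² + 36x + 8.
Step 3: lead(8x² + 36x + 8) ÷ lead(D) = 8x² ÷ −2x = −4x. Subtract (−4x)·D = 8x² + 32x. Remainder: 4x + 8.
Step 4: lead(4x + 8) ÷ lead(D) = 4x ÷ −2x = −2. Subtract (−2)·D = 4x + 16. Remainder: −8.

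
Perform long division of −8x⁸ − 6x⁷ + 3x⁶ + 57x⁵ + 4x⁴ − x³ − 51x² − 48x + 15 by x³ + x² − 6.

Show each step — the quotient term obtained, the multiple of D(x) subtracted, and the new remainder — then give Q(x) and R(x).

Step 1: lead(−8x⁸ − 6x⁷ + 3x⁶ + 57x⁵ + 4x⁴ − x³ − 51x² − 48x + 15) ÷ lead(D) = −8x⁸ ÷ x³ = −8x⁵. Subtract (−8x⁵)·D = −8x⁸ − 8x⁷ + 48x⁵. Remainder: 2x⁷ + 3x⁶ + 9x⁵ + 4x⁴ − x³ − 51x² − 48x + 15.
Step 2: lead(2x⁷ + 3x⁶ + 9x⁵ + 4x⁴ − x³ − 51x² − 48x + 15) ÷ lead(D) = 2x⁷ ÷ x³ = 2x⁴. Subtract (2x⁴)·D = 2x⁷ + 2x⁶ − 12x⁴. Remainder: x⁶ + 9x⁵ + 16x⁴ − x³ − 51x² − 48x + 15.
Step 3: lead(x⁶ + 9x⁵ + 16x⁴ − x³ − 51x² − 48x + 15) ÷ lead(D) = x⁶ ÷ x³ = x³. Subtract (x³)·D = x⁶ + x⁵ − 6x³. Remainder: 8x⁵ + 16x⁴ + 5x³ − 51x² − 48x + 15.
Step 4: lead(8x⁵ + 16x⁴ + 5x³ − 51x² − 48x + 15) ÷ lead(D) = 8x⁵ ÷ x³ = 8x². Subtract (8x²)·D = 8x⁵ + 8x⁴ − 48x². Remainder: 8x⁴ + 5x³ − 3x² − 48x + 15.
Step 5: lead(8x⁴ + 5x³ − 3x² − 48x + 15) ÷ lead(D) = 8x⁴ ÷ x³ = 8x. Subtract (8x)·D = 8x⁴ + 8x³ − 48x. Remainder: −3x³ − 3x² + 15.
Step 6: lead(−3x³ − 3x² + 15) ÷ lead(D) = −3x³ ÷ x³ = −3. Subtract (−3)·D = −3x³ − 3x² + 18. Remainder: −3.

Q(x) = −8x⁵ + 2x⁴ + x³ + 8x² + 8x − 3; R(x) = −3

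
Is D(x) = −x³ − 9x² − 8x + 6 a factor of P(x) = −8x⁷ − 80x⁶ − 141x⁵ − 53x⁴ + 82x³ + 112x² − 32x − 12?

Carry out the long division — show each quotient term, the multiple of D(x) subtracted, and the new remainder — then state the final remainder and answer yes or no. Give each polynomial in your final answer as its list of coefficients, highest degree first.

Step 1: lead(−8x⁷ − 80x⁶ − 141x⁵ − 53x⁴ + 82x³ + 112x² − 32x − 12) ÷ lead(D) = −8x⁷ ÷ −x³ = 8x⁴. Subtract (8x⁴)·D = −8x⁷ − 72x⁶ − 64x⁵ + 48x⁴. Remainder: −8x⁶ − 77x⁵ − 101x⁴ + 82x³ + 112x² − 32x − 12.
Step 2: lead(−8x⁶ − 77x⁵ − 101x⁴ + 82x³ + 112x² − 32x − 12) ÷ lead(D) = −8x⁶ ÷ −x³ = 8x³. Subtract (8x³)·D = −8x⁶ − 72x⁵ − 64x⁴ + 48x³. Remainder: −5x⁵ − 37x⁴ + 34x³ + 112x² − 32x − 12.
Step 3: lead(−5x⁵ − 37x⁴ + 34x³ + 112x² − 32x − 12) ÷ lead(D) = −5x⁵ ÷ −x³ = 5x². Subtract (5x²)·D = −5x⁵ − 45x⁴ − 40x³ + 30x². Remainder: 8x⁴ + 74x³ + 82x² − 32x − 12.
Step 4: lead(8x⁴ + 74x³ + 82x² − 32x − 12) ÷ lead(D) = 8x⁴ ÷ −x³ = −8x. Subtract (−8x)·D = 8x⁴ + 72x³ + 64x² − 48x. Remainder: 2x³ + 18x² + 16x − 12.
Step 5: lead(2x³ + 18x² + 16x − 12) ÷ lead(D) = 2x³ ÷ −x³ = −2. Subtract (−2)·D = 2x³ + 18x² + 16x − 12. Remainder: 0.

R = [0], so D(x) is a factor of P(x). yes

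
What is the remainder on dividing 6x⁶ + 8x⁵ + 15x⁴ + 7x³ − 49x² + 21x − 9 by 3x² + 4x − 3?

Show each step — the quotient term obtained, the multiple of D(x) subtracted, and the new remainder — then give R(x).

Step 1: lead(6x⁶ + 8x⁵ + 15x⁴ + 7x³ − 49x² + 21x − 9) ÷ lead(D) = 6x⁶ ÷ 3x² = 2x⁴. Subtract (2x⁴)·D = 6x⁶ + 8x⁵ − 6x⁴. Remainder: 21x⁴ + 7x³ − 49x² + 21x − 9.
Step 2: lead(21x⁴ + 7x³ − 49x² + 21x − 9) ÷ lead(D) = 21x⁴ ÷ 3x² = 7x². Subtract (7x²)·D = 21x⁴ + 28x³ − 21x². Remainder: −21x³ − 28x² + 21x − 9.
Step 3: lead(−21x³ − 28x² + 21x − 9) ÷ lead(D) = −21x³ ÷ 3x² = −7x. Subtract (−7x)·D = −21x³ − 28x² + 21x. Remainder: −9.

R(x) = −9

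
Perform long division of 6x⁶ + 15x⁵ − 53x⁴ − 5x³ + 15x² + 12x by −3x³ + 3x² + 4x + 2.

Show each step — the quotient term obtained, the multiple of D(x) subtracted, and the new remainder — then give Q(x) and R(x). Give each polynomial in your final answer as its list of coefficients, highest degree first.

Q = [-2, -7, 8, -1]; R = [2]

Step 1: lead(6x⁶ + 15x⁵ − 53x⁴ − 5x³ + 15x² + 12x) ÷ lead(D) = 6x⁶ ÷ −3x³ = −2x³. Subtract (−2x³)·D = 6x⁶ − 6x⁵ − 8x⁴ − 4x³. Remainder: 21x⁵ − 45x⁴ − x³ + 15x² + 12x.
Step 2: lead(21x⁵ − 45x⁴ − x³ + 15x² + 12x) ÷ lead(D) = 21x⁵ ÷ −3x³ = −7x². Subtract (−7x²)·D = 21x⁵ − 21x⁴ − 28x³ − 14x². Remainder: −24x⁴ + 27x³ + 29x² + 12x.
Step 3: lead(−24x⁴ + 27x³ + 29x² + 12x) ÷ lead(D) = −24x⁴ ÷ −3x³ = 8x. Subtract (8x)·D = −24x⁴ + 24x³ + 32x² + 16x. Remainder: 3x³ − 3x² − 4x.
Step 4: lead(3x³ − 3x² − 4x) ÷ lead(D) = 3x³ ÷ −3x³ = −1. Subtract (−1)·D = 3x³ − 3x² − 4x − 2. Remainder: 2.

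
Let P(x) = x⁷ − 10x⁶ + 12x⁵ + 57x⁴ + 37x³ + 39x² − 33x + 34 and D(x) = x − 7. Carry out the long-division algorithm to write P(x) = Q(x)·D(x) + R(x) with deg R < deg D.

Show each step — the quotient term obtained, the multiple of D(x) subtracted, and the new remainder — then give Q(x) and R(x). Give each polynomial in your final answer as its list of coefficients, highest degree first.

Step 1: lead(x⁷ − 10x⁶ + 12x⁵ + 57x⁴ + 37x³ + 39x² − 33x + 34) ÷ lead(D) = x⁷ ÷ x = x⁶. Subtract (x⁶)·D = x⁷ − 7x⁶. Remainder: −3x⁶ + 12x⁵ + 57x⁴ + 37x³ + 39x² − 33x + 34.
Step 2: lead(−3x⁶ + 12x⁵ + 57x⁴ + 37x³ + 39x² − 33x + 34) ÷ lead(D) = −3x⁶ ÷ x = −3x⁵. Subtract (−3x⁵)·D = −3x⁶ + 21x⁵. Remainder: −9x⁵ + 57x⁴ + 37x³ + 39x² − 33x + 34.
Step 3: lead(−9x⁵ + 57x⁴ + 37x³ + 39x² − 33x + 34) ÷ lead(D) = −9x⁵ ÷ x = −9x⁴. Subtract (−9x⁴)·D = −9x⁵ + 63x⁴. Remainder: −6x⁴ + 37x³ + 39x² − 33x + 34.
Step 4: lead(−6x⁴ + 37x³ + 39x² − 33x + 34) ÷ lead(D) = −6x⁴ ÷ x = −6x³. Subtract (−6x³)·D = −6x⁴ + 42x³. Remainder: −5x³ + 39x² − 33x + 34.
Step 5: lead(−5x³ + 39x² − 33x + 34) ÷ lead(D) = −5x³ ÷ x = −5x². Subtract (−5x²)·D = −5x³ + 35x². Remainder: 4x² − 33x + 34.
Step 6: lead(4x² − 33x + 34) ÷ lead(D) = 4x² ÷ x = 4x. Subtract (4x)·D = 4x² − 28x. Remainder: −5x + 34.
Step 7: lead(−5x + 34) ÷ lead(D) = −5x ÷ x = −5. Subtract (−5)·D = −5x + 35. Remainder: −1.

Q = [1, -3, -9, -6, -5, 4, -5]; R = [-1]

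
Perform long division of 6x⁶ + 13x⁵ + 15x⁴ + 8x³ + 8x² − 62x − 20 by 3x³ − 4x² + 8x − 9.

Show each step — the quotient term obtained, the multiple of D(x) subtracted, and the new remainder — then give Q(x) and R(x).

Step 1: lead(6x⁶ + 13x⁵ + 15x⁴ + 8x³ + 8x² − 62x − 20) ÷ lead(D) = 6x⁶ ÷ 3x³ = 2x³. Subtract (2x³)·D = 6x⁶ − 8x⁵ + 16x⁴ − 18x³. Remainder: 21x⁵ − x⁴ + 26x³ + 8x² − 62x − 20.
Step 2: lead(21x⁵ − x⁴ + 26x³ + 8x² − 62x − 20) ÷ lead(D) = 21x⁵ ÷ 3x³ = 7x². Subtract (7x²)·D = 21x⁵ − 28x⁴ + 56x³ − 63x². Remainder: 27x⁴ − 30x³ + 71x² − 62x − 20.
Step 3: lead(27x⁴ − 30x³ + 71x² − 62x − 20) ÷ lead(D) = 27x⁴ ÷ 3x³ = 9x. Subtract (9x)·D = 27x⁴ − 36x³ + 72x² − 81x. Remainder: 6x³ − x² + 19x − 20.
Step 4: lead(6x³ − x² + 19x − 20) ÷ lead(D) = 6x³ ÷ 3x³ = 2. Subtract (2)·D = 6x³ − 8x² + 16x − 18. Remainder: 7x² + 3x − 2.

Q(x) = 2x³ + 7x² + 9x + 2; R(x) = 7x² + 3x − 2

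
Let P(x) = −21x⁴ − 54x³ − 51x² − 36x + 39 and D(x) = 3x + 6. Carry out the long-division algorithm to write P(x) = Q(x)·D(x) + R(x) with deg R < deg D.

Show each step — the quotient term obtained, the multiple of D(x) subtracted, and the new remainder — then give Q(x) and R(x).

Q(x) = −7x³ − 4x² − 9x + 6; R(x) = 3

Step 1: lead(−21x⁴ − 54x³ − 51x² − 36x + 39) ÷ lead(D) = −21x⁴ ÷ 3x = −7x³. Subtract (−7x³)·D = −21x⁴ − 42x³. Remainder: −12x³ − 51x² − 36x + 39.
Step 2: lead(−12x³ − 51x² − 36x + 39) ÷ lead(D) = −12x³ ÷ 3x = −4x². Subtract (−4x²)·D = −12x³ − 24x². Remainder: −27x² − 36x + 39.
Step 3: lead(−27x² − 36x + 39) ÷ lead(D) = −27x² ÷ 3x = −9x. Subtract (−9x)·D = −27x² − 54x. Remainder: 18x + 39.
Step 4: lead(18x + 39) ÷ lead(D) = 18x ÷ 3x = 6. Subtract (6)·D = 18x + 36. Remainder: 3.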